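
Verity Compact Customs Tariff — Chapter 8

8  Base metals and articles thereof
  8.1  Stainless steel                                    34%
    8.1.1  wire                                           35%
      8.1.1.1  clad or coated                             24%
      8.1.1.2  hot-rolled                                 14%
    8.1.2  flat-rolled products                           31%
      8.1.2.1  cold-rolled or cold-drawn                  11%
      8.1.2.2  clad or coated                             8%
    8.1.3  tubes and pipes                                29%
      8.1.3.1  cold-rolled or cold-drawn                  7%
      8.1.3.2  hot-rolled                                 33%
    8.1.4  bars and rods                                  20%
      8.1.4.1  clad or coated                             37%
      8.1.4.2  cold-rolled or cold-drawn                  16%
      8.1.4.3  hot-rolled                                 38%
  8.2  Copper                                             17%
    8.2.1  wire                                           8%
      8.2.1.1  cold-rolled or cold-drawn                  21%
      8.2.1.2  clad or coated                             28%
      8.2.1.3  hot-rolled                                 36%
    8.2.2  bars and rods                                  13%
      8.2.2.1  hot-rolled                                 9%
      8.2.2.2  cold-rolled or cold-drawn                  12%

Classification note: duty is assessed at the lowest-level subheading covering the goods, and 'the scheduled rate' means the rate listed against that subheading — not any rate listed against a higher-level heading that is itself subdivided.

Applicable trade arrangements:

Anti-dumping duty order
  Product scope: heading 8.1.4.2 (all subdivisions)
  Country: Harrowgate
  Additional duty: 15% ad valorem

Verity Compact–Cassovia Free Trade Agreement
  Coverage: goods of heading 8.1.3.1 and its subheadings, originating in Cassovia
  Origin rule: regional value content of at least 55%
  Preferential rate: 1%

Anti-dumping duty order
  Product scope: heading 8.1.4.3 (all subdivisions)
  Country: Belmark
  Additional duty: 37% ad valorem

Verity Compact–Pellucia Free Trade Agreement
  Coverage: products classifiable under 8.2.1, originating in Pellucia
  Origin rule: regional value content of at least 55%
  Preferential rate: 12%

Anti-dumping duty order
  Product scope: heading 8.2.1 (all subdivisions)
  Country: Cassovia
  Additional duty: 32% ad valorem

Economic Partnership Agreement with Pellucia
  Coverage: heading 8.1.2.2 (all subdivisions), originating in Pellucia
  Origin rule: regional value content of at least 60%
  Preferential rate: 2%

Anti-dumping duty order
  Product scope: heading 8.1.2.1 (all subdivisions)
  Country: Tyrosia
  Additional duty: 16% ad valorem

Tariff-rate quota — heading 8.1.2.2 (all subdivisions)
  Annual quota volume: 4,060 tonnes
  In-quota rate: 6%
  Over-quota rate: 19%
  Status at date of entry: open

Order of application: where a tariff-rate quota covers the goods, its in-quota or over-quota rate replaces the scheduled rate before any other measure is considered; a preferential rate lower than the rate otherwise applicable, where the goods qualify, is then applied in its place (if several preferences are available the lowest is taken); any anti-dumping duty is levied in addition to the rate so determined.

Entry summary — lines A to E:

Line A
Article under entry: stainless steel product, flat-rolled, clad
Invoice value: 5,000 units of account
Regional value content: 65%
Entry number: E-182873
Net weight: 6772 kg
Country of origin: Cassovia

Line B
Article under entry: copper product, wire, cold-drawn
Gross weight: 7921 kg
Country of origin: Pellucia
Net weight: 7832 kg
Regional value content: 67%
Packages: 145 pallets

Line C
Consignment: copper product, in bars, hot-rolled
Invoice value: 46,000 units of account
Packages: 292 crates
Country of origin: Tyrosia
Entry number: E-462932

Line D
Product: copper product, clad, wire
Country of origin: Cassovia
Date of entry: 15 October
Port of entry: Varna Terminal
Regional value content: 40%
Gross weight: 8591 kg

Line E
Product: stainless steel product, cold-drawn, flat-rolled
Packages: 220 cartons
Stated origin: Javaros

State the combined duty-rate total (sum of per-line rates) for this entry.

Line A: stainless steel → 8.1; flat-rolled → 8.1.2; clad → 8.1.2.2. Scheduled 8%. quota on 8.1.2.2 open → in-quota 6%; Cassovia agreement on 8.1.3.1: 8.1.2.2 not covered. → 6%.
Line B: copper → 8.2; wire → 8.2.1; cold-drawn → 8.2.1.1. Scheduled 21%. Pellucia agreement on 8.2.1: RVC ≥ 55% → 12% available; Pellucia agreement on 8.1.2.2: 8.2.1.1 not covered; preferential 12%. → 12%.
Line C: copper → 8.2; in bars → 8.2.2; hot-rolled → 8.2.2.1. Scheduled 9%. No special measure applies. → 9%.
Line D: copper → 8.2; wire → 8.2.1; clad → 8.2.1.2. Scheduled 28%. Cassovia agreement on 8.1.3.1: 8.2.1.2 not covered; anti-dumping (Cassovia, 8.2.1): +32%; total 28% + 32% = 60%. → 60%.
Line E: stainless steel → 8.1; flat-rolled → 8.1.2; cold-drawn → 8.1.2.1. Scheduled 11%. No special measure applies. → 11%.
Sum: 6% + 12% + 9% + 60% + 11% = 98%.

98%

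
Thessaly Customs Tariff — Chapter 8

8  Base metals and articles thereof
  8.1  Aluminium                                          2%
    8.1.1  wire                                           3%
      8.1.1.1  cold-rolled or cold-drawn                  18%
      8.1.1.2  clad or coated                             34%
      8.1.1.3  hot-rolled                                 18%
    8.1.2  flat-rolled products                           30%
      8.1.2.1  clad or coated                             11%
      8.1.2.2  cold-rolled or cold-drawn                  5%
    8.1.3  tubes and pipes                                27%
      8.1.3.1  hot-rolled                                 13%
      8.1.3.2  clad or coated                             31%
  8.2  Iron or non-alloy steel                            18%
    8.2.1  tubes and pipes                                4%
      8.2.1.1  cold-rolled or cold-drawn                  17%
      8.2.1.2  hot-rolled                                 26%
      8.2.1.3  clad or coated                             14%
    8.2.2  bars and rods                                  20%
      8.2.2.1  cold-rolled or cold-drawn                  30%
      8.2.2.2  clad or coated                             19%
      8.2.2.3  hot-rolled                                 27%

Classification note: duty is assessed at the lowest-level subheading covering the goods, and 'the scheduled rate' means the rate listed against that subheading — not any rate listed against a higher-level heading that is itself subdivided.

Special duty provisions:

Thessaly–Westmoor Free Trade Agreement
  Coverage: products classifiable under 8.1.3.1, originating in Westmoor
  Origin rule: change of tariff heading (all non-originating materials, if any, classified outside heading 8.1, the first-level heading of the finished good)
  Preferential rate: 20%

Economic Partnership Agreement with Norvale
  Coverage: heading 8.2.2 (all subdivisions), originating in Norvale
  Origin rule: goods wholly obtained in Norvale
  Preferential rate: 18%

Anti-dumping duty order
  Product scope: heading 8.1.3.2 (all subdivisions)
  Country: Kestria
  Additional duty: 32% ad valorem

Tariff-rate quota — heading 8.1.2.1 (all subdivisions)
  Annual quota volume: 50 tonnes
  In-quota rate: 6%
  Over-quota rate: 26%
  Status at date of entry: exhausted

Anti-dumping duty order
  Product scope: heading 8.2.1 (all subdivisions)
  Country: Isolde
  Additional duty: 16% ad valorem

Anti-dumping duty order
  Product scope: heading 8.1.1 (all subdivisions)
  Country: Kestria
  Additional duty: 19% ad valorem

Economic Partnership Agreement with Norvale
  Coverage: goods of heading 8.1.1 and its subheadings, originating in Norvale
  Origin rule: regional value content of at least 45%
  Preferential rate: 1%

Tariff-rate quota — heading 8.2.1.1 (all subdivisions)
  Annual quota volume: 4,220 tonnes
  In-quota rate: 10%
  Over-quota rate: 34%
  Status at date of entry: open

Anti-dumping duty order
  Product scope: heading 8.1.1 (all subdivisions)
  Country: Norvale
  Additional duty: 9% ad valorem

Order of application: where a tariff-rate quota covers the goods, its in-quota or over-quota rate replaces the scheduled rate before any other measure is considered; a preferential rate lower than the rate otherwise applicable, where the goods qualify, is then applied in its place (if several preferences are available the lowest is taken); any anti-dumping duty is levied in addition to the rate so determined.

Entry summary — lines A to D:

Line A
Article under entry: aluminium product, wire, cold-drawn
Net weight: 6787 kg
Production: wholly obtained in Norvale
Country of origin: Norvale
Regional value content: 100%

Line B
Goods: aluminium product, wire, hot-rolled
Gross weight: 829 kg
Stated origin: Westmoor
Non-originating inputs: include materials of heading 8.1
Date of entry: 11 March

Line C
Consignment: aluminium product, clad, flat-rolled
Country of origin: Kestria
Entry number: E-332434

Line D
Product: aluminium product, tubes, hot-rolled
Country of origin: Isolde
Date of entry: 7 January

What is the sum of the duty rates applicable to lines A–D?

Line A: aluminium → 8.1; wire → 8.1.1; cold-drawn → 8.1.1.1. Scheduled 18%. Norvale agreement on 8.2.2: 8.1.1.1 not covered; Norvale agreement on 8.1.1: RVC ≥ 45% → 1% available; preferential 1%; anti-dumping (Norvale, 8.1.1): +9%; total 1% + 9% = 10%. → 10%.
Line B: aluminium → 8.1; wire → 8.1.1; hot-rolled → 8.1.1.3. Scheduled 18%. Westmoor agreement on 8.1.3.1: 8.1.1.3 not covered. → 18%.
Line C: aluminium → 8.1; flat-rolled → 8.1.2; clad → 8.1.2.1. Scheduled 11%. quota on 8.1.2.1 exhausted → over-quota 26%. → 26%.
Line D: aluminium → 8.1; tubes → 8.1.3; hot-rolled → 8.1.3.1. Scheduled 13%. No special measure applies. → 13%.
Sum: 10% + 18% + 26% + 13% = 67%.

67%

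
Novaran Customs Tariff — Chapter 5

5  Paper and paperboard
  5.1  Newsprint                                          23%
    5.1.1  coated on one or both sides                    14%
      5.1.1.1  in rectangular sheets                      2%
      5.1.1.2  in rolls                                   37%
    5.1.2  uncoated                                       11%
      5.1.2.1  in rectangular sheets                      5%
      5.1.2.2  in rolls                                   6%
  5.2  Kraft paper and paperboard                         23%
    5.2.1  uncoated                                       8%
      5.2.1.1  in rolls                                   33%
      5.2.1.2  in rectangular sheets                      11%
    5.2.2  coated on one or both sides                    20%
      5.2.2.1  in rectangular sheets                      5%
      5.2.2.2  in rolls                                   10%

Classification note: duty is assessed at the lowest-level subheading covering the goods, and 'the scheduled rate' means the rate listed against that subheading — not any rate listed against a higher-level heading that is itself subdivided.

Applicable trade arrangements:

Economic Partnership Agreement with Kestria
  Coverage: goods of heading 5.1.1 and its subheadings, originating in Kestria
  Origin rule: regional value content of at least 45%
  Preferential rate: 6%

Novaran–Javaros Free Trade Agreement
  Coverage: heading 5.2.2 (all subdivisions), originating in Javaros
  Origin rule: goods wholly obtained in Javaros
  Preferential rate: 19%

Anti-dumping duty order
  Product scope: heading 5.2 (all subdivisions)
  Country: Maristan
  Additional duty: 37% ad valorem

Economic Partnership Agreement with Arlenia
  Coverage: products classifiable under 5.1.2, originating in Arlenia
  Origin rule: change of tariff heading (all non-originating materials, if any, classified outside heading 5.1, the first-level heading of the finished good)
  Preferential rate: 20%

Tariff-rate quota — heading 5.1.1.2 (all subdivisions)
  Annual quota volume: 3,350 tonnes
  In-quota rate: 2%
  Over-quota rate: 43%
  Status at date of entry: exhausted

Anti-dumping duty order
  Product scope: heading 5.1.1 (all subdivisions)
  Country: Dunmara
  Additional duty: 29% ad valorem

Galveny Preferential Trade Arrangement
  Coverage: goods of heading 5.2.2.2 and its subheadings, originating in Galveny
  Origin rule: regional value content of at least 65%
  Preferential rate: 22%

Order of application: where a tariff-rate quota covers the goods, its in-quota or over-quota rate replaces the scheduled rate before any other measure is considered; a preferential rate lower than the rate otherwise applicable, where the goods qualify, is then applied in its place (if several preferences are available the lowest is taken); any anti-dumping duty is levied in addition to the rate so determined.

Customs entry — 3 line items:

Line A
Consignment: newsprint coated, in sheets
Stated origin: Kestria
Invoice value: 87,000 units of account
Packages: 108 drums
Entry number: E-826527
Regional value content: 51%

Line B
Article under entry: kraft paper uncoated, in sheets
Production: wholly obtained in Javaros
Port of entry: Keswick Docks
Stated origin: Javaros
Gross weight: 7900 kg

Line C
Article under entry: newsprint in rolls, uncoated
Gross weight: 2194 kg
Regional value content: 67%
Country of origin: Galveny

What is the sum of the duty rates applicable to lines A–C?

Line A: newsprint → 5.1; coated → 5.1.1; in sheets → 5.1.1.1. Scheduled 2%. Kestria agreement on 5.1.1: RVC ≥ 45% → 6% available; preference 6% not lower than 2% → no reduction. → 2%.
Line B: kraft paper → 5.2; uncoated → 5.2.1; in sheets → 5.2.1.2. Scheduled 11%. Javaros agreement on 5.2.2: 5.2.1.2 not covered. → 11%.
Line C: newsprint → 5.1; uncoated → 5.1.2; in rolls → 5.1.2.2. Scheduled 6%. Galveny agreement on 5.2.2.2: 5.1.2.2 not covered. → 6%.
Sum: 2% + 11% + 6% = 19%.

19%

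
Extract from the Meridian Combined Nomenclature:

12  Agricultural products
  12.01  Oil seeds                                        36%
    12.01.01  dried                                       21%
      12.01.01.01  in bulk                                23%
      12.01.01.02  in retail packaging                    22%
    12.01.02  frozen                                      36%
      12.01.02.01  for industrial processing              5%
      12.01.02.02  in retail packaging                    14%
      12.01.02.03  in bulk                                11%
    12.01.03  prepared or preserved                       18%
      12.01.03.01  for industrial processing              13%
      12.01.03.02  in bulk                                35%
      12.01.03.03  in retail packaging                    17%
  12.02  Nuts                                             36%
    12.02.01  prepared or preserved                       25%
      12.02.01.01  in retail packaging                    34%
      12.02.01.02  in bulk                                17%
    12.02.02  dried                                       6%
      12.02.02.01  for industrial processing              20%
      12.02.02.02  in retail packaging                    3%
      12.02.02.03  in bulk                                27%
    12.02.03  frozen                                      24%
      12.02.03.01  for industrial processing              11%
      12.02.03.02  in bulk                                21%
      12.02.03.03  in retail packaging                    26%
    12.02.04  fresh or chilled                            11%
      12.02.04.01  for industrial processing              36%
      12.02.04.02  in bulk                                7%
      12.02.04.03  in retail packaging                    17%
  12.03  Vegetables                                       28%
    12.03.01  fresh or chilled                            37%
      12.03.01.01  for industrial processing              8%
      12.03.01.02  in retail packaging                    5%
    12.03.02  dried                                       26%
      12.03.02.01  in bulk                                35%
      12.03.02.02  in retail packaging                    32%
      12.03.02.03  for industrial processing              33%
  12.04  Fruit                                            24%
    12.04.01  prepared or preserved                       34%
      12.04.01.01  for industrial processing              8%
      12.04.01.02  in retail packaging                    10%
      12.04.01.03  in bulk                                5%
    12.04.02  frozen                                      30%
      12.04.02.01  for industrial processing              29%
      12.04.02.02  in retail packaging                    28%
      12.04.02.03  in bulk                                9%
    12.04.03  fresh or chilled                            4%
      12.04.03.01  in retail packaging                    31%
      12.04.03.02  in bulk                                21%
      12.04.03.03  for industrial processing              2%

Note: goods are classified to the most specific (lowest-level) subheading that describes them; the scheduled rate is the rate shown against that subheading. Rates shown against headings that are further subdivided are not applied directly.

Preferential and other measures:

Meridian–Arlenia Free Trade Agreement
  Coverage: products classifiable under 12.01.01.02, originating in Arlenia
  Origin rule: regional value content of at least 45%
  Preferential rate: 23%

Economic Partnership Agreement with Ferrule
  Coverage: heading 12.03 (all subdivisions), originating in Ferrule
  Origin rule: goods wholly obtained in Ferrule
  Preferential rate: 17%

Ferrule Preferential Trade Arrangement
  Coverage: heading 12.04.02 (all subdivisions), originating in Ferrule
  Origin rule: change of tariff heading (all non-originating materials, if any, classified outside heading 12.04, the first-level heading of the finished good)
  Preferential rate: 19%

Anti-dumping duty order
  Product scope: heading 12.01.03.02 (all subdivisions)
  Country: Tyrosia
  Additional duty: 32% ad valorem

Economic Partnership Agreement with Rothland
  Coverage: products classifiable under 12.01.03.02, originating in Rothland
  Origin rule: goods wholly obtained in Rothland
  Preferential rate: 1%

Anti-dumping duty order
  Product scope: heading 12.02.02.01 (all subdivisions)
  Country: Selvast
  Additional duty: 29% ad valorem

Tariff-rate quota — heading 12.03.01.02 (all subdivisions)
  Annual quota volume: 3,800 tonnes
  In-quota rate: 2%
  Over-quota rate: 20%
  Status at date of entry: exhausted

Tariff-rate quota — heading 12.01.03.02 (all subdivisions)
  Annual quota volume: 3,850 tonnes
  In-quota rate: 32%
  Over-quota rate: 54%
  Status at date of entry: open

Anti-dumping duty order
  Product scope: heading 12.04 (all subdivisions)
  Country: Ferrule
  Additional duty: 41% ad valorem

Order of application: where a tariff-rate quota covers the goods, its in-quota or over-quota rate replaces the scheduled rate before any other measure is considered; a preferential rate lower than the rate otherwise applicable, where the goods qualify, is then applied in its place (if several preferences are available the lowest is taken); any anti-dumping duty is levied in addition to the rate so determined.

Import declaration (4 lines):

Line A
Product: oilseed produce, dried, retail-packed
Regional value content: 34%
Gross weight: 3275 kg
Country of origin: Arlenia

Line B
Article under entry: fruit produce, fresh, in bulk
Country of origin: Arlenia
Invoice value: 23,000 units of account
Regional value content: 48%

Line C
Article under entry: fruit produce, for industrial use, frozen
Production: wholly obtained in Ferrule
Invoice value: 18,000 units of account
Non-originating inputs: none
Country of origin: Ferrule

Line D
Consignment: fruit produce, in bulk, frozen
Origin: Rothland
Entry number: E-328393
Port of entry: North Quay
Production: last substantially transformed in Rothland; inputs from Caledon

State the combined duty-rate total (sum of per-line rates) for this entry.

Line A: oilseed → 12.01; dried → 12.01.01; retail-packed → 12.01.01.02. Scheduled 22%. Arlenia agreement on 12.01.01.02: RVC < 45%. → 22%.
Line B: fruit → 12.04; fresh → 12.04.03; in bulk → 12.04.03.02. Scheduled 21%. Arlenia agreement on 12.01.01.02: 12.04.03.02 not covered. → 21%.
Line C: fruit → 12.04; frozen → 12.04.02; for industrial use → 12.04.02.01. Scheduled 29%. Ferrule agreement on 12.03: 12.04.02.01 not covered; Ferrule agreement on 12.04.02: CTH met → 19% available; preferential 19%; anti-dumping (Ferrule, 12.04): +41%; total 19% + 41% = 60%. → 60%.
Line D: fruit → 12.04; frozen → 12.04.02; in bulk → 12.04.02.03. Scheduled 9%. Rothland agreement on 12.01.03.02: 12.04.02.03 not covered. → 9%.
Sum: 22% + 21% + 60% + 9% = 112%.

112%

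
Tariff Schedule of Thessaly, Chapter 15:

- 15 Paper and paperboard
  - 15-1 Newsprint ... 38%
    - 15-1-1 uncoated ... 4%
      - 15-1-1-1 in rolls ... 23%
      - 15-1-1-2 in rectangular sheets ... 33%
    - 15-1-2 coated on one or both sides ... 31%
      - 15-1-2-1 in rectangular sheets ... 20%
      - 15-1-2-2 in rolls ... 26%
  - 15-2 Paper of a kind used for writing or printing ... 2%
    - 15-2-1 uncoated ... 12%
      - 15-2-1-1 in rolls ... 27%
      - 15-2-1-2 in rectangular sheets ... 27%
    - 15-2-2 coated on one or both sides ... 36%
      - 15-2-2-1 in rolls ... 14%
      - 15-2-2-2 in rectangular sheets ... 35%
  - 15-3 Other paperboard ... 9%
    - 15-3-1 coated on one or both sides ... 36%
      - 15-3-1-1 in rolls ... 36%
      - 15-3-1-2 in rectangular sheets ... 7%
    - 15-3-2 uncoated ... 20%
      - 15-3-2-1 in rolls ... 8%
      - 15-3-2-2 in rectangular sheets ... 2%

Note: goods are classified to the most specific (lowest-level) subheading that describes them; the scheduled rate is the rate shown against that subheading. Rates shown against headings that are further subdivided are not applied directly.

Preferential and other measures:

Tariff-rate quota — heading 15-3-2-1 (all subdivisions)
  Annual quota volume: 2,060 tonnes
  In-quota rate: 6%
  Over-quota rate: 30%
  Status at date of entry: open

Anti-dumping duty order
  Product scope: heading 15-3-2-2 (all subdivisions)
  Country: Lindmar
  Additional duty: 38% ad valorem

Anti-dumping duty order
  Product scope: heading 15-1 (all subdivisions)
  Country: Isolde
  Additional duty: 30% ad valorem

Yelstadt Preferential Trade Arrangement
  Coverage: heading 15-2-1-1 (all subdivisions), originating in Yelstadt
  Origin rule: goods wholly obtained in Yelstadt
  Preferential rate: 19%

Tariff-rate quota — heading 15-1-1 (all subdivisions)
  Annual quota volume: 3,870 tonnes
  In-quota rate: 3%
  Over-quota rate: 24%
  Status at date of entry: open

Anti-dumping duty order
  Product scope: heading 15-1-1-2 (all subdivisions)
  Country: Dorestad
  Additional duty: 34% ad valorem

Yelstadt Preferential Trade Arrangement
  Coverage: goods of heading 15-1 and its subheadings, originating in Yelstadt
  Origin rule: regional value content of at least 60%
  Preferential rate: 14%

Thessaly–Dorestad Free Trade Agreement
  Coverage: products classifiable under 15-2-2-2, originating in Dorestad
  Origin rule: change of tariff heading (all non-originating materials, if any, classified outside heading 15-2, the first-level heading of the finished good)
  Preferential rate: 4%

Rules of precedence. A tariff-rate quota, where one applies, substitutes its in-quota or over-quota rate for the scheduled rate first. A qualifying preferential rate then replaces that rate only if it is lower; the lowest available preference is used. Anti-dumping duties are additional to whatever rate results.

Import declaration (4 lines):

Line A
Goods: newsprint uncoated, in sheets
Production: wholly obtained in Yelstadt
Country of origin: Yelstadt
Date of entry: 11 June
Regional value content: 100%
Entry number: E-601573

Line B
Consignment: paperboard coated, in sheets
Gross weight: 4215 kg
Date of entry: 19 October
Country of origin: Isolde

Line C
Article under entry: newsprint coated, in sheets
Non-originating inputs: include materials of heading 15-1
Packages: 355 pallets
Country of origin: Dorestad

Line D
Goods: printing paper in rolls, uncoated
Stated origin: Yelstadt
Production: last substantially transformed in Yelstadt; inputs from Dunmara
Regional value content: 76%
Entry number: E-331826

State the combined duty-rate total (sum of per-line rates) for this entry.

57%

Line A: newsprint → 15-1; uncoated → 15-1-1; in sheets → 15-1-1-2. Scheduled 33%. quota on 15-1-1 open → in-quota 3%; Yelstadt agreement on 15-2-1-1: 15-1-1-2 not covered; Yelstadt agreement on 15-1: RVC ≥ 60% → 14% available; preference 14% not lower than 3% → no reduction. → 3%.
Line B: paperboard → 15-3; coated → 15-3-1; in sheets → 15-3-1-2. Scheduled 7%. No special measure applies. → 7%.
Line C: newsprint → 15-1; coated → 15-1-2; in sheets → 15-1-2-1. Scheduled 20%. Dorestad agreement on 15-2-2-2: 15-1-2-1 not covered. → 20%.
Line D: printing paper → 15-2; uncoated → 15-2-1; in rolls → 15-2-1-1. Scheduled 27%. Yelstadt agreement on 15-2-1-1: not wholly obtained; Yelstadt agreement on 15-1: 15-2-1-1 not covered. → 27%.
Sum: 3% + 7% + 20% + 27% = 57%.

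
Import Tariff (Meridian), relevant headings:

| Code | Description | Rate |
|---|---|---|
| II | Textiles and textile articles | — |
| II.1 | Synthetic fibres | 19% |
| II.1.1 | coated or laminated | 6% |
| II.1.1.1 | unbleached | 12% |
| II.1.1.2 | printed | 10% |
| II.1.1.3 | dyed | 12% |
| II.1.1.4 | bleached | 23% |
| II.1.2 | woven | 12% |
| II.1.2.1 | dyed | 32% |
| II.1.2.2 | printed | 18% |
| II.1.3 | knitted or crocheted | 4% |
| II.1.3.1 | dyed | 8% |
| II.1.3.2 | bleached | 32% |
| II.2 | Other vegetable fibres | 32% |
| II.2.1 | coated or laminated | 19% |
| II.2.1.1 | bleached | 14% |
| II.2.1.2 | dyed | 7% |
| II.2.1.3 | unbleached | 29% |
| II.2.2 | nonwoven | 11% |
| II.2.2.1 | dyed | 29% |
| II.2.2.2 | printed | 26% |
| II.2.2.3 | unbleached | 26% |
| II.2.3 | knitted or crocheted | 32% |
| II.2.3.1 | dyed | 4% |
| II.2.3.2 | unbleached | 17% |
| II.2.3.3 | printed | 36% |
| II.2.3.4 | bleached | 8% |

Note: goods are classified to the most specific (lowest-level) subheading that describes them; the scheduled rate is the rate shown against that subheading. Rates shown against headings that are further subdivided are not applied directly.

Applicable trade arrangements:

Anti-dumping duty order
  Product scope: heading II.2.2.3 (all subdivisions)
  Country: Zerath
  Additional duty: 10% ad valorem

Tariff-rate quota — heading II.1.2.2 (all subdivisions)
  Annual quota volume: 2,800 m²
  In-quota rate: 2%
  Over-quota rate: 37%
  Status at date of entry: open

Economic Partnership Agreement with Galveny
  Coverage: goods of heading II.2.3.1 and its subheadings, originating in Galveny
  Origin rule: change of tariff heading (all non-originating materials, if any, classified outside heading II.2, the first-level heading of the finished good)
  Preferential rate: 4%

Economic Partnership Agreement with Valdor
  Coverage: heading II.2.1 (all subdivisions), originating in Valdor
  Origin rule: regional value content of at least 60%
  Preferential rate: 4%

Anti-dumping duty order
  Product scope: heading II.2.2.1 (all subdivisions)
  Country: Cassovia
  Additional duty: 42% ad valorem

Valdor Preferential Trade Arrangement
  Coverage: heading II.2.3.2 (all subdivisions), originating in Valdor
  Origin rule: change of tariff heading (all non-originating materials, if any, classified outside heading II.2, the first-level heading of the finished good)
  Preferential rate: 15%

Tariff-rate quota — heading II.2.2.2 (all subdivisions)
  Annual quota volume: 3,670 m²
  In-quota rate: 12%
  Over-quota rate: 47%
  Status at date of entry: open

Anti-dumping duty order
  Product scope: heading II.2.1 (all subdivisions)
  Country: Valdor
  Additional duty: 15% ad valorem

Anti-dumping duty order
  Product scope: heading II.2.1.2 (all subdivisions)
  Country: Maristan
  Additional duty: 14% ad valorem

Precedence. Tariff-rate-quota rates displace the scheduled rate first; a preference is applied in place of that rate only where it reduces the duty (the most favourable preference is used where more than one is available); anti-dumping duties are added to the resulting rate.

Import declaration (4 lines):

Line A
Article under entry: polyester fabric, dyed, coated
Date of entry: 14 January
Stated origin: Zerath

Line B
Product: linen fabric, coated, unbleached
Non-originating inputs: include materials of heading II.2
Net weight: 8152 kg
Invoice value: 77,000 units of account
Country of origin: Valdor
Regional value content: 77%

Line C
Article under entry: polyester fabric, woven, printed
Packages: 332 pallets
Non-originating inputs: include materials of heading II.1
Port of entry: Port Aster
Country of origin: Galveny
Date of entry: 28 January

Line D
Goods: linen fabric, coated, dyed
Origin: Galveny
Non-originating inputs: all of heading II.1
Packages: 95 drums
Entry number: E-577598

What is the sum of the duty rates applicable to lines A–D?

Line A: polyester → II.1; coated → II.1.1; dyed → II.1.1.3. Scheduled 12%. No special measure applies. → 12%.
Line B: linen → II.2; coated → II.2.1; unbleached → II.2.1.3. Scheduled 29%. Valdor agreement on II.2.1: RVC ≥ 60% → 4% available; Valdor agreement on II.2.3.2: II.2.1.3 not covered; preferential 4%; anti-dumping (Valdor, II.2.1): +15%; total 4% + 15% = 19%. → 19%.
Line C: polyester → II.1; woven → II.1.2; printed → II.1.2.2. Scheduled 18%. quota on II.1.2.2 open → in-quota 2%; Galveny agreement on II.2.3.1: II.1.2.2 not covered. → 2%.
Line D: linen → II.2; coated → II.2.1; dyed → II.2.1.2. Scheduled 7%. Galveny agreement on II.2.3.1: II.2.1.2 not covered. → 7%.
Sum: 12% + 19% + 2% + 7% = 40%.

40%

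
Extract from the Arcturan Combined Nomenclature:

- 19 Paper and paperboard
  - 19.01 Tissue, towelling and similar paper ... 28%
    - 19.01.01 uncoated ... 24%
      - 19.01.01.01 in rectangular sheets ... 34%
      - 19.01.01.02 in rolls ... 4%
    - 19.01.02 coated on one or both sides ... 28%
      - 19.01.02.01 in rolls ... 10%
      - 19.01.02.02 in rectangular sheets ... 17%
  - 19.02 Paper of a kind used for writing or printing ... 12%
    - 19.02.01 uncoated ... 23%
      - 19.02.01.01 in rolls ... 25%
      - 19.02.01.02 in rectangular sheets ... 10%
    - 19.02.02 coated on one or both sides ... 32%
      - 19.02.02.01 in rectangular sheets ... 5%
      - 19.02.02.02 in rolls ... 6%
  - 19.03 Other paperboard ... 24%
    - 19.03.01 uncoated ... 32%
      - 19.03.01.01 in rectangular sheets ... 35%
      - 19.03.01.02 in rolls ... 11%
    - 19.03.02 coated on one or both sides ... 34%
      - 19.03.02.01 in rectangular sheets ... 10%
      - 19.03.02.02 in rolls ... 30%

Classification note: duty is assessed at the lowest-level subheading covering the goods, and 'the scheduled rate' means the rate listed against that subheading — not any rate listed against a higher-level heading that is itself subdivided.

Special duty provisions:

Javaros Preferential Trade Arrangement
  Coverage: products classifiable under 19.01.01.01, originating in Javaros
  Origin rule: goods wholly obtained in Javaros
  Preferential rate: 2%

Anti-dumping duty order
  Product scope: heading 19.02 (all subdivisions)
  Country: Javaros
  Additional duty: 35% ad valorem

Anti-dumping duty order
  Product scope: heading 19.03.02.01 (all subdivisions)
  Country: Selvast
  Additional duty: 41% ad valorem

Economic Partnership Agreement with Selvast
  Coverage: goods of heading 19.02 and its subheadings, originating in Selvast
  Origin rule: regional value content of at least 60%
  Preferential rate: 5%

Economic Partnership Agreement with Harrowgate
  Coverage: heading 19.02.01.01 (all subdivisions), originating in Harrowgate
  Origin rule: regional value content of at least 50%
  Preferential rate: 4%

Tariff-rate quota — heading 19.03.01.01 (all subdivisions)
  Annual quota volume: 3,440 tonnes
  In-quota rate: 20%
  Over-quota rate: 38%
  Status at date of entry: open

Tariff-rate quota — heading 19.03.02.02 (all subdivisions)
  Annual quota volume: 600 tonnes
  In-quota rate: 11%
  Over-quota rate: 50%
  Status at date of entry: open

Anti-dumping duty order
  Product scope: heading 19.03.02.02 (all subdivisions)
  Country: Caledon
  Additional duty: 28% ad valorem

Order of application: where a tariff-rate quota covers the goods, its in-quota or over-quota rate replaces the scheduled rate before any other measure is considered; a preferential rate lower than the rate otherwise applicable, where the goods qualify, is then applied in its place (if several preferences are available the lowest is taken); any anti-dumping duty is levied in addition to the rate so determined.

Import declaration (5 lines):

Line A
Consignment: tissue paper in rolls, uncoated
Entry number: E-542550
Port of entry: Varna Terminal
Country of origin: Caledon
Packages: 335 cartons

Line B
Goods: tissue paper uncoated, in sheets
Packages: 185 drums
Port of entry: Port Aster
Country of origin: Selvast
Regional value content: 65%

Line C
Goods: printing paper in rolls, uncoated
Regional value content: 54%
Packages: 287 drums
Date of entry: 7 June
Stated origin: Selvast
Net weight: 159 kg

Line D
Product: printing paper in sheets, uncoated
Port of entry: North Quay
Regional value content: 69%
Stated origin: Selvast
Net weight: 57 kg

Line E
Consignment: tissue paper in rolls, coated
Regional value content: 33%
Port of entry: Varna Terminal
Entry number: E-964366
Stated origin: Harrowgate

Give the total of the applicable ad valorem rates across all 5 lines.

Line A: tissue paper → 19.01; uncoated → 19.01.01; in rolls → 19.01.01.02. Scheduled 4%. No special measure applies. → 4%.
Line B: tissue paper → 19.01; uncoated → 19.01.01; in sheets → 19.01.01.01. Scheduled 34%. Selvast agreement on 19.02: 19.01.01.01 not covered. → 34%.
Line C: printing paper → 19.02; uncoated → 19.02.01; in rolls → 19.02.01.01. Scheduled 25%. Selvast agreement on 19.02: RVC < 60%. → 25%.
Line D: printing paper → 19.02; uncoated → 19.02.01; in sheets → 19.02.01.02. Scheduled 10%. Selvast agreement on 19.02: RVC ≥ 60% → 5% available; preferential 5%. → 5%.
Line E: tissue paper → 19.01; coated → 19.01.02; in rolls → 19.01.02.01. Scheduled 10%. Harrowgate agreement on 19.02.01.01: 19.01.02.01 not covered. → 10%.
Sum: 4% + 34% + 25% + 5% + 10% = 78%.

78%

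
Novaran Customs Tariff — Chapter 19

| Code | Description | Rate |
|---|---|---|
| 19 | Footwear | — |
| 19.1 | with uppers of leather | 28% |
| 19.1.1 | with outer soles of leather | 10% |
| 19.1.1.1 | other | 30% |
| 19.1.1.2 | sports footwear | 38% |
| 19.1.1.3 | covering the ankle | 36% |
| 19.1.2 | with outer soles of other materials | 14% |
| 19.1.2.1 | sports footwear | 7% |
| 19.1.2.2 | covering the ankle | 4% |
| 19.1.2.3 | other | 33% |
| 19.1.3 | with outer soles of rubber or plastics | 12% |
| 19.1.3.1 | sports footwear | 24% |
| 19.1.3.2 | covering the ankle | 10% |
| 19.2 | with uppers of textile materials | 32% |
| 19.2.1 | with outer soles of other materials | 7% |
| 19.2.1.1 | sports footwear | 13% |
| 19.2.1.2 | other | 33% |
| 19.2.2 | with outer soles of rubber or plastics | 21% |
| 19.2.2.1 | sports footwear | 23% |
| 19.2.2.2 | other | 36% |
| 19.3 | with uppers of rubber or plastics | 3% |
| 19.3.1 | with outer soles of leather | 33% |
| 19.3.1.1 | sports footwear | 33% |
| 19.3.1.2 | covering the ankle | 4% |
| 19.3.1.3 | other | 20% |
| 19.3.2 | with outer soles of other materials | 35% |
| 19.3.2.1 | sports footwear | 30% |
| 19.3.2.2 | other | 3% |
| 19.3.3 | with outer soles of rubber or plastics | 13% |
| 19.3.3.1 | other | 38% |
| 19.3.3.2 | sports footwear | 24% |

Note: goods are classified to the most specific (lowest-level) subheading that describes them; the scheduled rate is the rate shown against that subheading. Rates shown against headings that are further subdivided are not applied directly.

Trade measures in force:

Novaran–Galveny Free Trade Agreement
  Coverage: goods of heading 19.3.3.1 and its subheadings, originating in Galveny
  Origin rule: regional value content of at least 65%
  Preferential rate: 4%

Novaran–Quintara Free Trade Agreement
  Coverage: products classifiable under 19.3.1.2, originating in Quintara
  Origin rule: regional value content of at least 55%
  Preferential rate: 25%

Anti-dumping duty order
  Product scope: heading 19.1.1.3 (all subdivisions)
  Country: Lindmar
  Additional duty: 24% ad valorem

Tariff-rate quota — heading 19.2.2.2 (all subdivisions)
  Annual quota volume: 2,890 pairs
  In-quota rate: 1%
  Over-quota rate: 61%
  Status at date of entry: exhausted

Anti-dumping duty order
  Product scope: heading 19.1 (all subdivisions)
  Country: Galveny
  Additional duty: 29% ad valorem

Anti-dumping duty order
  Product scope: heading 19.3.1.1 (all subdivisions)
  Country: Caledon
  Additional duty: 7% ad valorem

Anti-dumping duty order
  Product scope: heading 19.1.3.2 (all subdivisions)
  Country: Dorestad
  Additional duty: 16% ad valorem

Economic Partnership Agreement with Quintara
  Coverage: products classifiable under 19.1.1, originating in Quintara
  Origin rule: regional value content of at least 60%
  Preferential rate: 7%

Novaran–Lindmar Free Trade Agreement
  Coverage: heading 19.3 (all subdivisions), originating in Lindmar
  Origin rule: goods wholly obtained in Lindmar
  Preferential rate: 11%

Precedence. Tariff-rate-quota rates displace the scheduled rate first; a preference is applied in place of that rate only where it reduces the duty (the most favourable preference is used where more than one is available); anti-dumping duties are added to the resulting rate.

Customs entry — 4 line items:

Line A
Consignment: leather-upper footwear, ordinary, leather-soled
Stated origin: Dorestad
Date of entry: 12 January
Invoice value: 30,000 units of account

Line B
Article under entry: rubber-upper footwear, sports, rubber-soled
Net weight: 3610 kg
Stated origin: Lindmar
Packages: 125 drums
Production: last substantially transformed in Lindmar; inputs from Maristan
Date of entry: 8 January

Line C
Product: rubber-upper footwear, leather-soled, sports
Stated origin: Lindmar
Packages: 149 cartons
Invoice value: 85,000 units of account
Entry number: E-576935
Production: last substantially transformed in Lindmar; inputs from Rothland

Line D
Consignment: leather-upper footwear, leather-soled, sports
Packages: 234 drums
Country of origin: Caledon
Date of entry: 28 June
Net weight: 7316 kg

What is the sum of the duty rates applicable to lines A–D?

Line A: leather-upper → 19.1; leather-soled → 19.1.1; ordinary → 19.1.1.1. Scheduled 30%. No special measure applies. → 30%.
Line B: rubber-upper → 19.3; rubber-soled → 19.3.3; sports → 19.3.3.2. Scheduled 24%. Lindmar agreement on 19.3: not wholly obtained. → 24%.
Line C: rubber-upper → 19.3; leather-soled → 19.3.1; sports → 19.3.1.1. Scheduled 33%. Lindmar agreement on 19.3: not wholly obtained. → 33%.
Line D: leather-upper → 19.1; leather-soled → 19.1.1; sports → 19.1.1.2. Scheduled 38%. No special measure applies. → 38%.
Sum: 30% + 24% + 33% + 38% = 125%.

125%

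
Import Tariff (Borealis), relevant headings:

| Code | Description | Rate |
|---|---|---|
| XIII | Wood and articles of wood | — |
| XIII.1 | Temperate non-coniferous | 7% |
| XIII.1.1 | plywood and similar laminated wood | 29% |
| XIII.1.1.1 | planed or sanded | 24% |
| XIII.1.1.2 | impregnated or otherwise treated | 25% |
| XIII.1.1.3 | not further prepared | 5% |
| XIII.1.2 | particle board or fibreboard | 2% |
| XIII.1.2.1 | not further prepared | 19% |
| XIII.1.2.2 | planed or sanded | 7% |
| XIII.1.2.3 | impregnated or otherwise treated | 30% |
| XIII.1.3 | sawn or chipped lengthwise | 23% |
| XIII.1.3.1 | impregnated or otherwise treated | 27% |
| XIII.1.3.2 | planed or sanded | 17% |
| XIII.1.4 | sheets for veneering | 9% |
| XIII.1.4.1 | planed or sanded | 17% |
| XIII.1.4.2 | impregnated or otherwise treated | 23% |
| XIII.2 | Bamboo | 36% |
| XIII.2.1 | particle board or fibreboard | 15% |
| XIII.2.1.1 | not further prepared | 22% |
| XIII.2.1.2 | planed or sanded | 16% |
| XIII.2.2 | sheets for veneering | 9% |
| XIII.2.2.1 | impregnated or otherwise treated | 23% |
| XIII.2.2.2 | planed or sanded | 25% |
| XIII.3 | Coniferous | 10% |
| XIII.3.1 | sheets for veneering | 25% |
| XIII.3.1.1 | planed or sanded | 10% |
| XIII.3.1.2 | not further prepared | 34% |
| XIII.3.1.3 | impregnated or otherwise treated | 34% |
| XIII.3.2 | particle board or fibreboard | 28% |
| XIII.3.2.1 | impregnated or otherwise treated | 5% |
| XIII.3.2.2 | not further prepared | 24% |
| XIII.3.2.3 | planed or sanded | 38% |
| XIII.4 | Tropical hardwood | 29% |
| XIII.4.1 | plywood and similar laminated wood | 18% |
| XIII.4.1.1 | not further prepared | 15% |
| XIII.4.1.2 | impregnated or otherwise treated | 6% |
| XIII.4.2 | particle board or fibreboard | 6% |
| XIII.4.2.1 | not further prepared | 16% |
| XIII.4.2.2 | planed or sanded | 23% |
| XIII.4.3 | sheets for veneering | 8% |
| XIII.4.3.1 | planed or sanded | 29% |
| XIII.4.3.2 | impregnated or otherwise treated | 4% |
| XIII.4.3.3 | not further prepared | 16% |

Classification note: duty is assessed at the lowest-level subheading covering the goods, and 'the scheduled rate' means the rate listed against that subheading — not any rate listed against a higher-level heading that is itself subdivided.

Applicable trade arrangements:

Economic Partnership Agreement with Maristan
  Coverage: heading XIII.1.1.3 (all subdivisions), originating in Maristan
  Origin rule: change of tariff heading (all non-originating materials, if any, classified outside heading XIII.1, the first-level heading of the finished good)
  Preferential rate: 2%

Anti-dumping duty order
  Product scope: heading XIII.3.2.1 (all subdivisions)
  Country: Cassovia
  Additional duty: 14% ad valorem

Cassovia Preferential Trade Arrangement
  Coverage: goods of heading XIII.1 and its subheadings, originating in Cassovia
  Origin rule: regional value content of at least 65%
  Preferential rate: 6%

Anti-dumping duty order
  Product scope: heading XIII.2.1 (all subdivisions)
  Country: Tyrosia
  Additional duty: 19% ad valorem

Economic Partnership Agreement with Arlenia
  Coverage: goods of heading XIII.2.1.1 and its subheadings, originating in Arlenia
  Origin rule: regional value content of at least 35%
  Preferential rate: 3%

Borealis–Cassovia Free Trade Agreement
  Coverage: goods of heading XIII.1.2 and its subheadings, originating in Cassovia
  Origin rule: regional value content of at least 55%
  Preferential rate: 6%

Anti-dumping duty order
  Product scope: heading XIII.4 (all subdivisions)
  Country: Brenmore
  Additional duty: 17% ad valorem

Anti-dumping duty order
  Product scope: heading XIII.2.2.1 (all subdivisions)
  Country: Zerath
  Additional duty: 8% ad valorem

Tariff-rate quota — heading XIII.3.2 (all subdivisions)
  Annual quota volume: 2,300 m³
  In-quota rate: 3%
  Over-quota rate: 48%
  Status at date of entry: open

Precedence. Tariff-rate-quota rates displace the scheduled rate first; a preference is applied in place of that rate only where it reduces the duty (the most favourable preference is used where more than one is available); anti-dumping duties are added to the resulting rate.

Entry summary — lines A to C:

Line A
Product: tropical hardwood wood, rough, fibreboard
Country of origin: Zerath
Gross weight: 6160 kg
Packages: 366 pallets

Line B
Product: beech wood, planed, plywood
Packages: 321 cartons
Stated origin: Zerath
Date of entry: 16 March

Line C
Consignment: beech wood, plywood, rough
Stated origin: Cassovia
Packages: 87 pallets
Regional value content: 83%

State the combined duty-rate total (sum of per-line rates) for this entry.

45%

Line A: tropical hardwood → XIII.4; fibreboard → XIII.4.2; rough → XIII.4.2.1. Scheduled 16%. No special measure applies. → 16%.
Line B: beech → XIII.1; plywood → XIII.1.1; planed → XIII.1.1.1. Scheduled 24%. No special measure applies. → 24%.
Line C: beech → XIII.1; plywood → XIII.1.1; rough → XIII.1.1.3. Scheduled 5%. Cassovia agreement on XIII.1: RVC ≥ 65% → 6% available; Cassovia agreement on XIII.1.2: XIII.1.1.3 not covered; preference 6% not lower than 5% → no reduction. → 5%.
Sum: 16% + 24% + 5% = 45%.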